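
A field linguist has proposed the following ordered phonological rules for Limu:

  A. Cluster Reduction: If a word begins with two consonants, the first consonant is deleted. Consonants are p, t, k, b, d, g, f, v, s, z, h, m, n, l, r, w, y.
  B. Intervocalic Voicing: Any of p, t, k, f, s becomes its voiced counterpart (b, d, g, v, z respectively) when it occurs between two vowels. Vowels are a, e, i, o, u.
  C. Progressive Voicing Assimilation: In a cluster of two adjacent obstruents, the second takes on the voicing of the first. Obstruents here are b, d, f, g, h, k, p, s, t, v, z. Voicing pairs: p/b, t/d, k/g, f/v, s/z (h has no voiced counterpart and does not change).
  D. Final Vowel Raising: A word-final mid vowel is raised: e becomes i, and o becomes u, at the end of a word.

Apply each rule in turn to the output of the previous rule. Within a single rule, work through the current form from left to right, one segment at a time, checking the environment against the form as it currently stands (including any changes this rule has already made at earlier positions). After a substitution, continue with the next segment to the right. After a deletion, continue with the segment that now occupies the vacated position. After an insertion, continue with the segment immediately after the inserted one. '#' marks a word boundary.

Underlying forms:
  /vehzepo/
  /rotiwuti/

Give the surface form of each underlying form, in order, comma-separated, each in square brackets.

/vehzepo/:
  A Cluster Reduction: no change — [vehzepo]
  B Intervocalic Voicing: [vehzepo] → [vehzebo]
  C Progressive Voicing Assimilation: [vehzebo] → [vehsebo]
  D Final Vowel Raising: [vehsebo] → [vehsebu]
/rotiwuti/:
  A Cluster Reduction: no change — [rotiwuti]
  B Intervocalic Voicing: [rotiwuti] → [rodiwudi]
  C Progressive Voicing Assimilation: no change — [rodiwudi]
  D Final Vowel Raising: no change — [rodiwudi]

[vehsebu], [rodiwudi]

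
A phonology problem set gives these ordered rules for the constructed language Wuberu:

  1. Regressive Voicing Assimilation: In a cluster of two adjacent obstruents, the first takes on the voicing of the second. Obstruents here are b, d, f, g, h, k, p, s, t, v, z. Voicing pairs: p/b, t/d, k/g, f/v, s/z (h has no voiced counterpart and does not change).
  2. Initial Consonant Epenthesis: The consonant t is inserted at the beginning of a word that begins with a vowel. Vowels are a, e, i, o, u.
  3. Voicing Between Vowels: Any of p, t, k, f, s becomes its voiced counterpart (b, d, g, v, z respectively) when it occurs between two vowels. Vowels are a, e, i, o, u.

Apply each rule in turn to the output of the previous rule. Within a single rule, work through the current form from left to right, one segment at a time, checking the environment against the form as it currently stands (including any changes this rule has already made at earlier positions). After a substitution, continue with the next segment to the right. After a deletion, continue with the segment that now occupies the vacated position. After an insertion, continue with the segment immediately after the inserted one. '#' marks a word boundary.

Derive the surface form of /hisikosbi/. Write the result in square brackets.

1 Regressive Voicing Assimilation: [hisikosbi] → [hisikozbi]
2 Initial Consonant Epenthesis: no change — [hisikozbi]
3 Voicing Between Vowels: [hisikozbi] → [hizigozbi]

[hizigozbi]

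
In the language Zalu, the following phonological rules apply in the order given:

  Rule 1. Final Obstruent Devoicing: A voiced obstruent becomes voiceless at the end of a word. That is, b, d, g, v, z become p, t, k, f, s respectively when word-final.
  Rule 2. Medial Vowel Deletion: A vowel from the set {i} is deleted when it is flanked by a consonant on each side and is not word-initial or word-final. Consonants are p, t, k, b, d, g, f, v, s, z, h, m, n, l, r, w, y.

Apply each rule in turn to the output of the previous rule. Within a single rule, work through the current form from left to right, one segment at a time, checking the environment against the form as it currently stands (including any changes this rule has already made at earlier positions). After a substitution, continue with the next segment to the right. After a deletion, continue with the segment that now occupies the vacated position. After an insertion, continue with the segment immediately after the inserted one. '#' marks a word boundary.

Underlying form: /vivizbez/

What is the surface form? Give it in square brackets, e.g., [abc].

Rule 1 Final Obstruent Devoicing: [vivizbez] → [vivizbes]
Rule 2 Medial Vowel Deletion: [vivizbes] → [vvzbes]

[vvzbes]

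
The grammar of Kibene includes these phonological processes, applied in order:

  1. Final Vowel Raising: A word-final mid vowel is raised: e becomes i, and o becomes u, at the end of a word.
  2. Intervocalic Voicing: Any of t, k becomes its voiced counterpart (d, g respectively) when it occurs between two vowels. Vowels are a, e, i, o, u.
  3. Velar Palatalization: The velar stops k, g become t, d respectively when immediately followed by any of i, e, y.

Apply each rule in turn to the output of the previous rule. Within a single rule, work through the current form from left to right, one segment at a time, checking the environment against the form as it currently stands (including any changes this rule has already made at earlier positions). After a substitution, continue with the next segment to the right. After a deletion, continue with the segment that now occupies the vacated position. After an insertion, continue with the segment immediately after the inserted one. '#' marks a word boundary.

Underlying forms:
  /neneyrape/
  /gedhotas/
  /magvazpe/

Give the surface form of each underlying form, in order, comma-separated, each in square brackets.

[neneyrapi], [dedhodas], [magvazpi]

/neneyrape/:
  1 Final Vowel Raising: [neneyrape] → [neneyrapi]
  2 Intervocalic Voicing: no change — [neneyrapi]
  3 Velar Palatalization: no change — [neneyrapi]
/gedhotas/:
  1 Final Vowel Raising: no change — [gedhotas]
  2 Intervocalic Voicing: [gedhotas] → [gedhodas]
  3 Velar Palatalization: [gedhodas] → [dedhodas]
/magvazpe/:
  1 Final Vowel Raising: [magvazpe] → [magvazpi]
  2 Intervocalic Voicing: no change — [magvazpi]
  3 Velar Palatalization: no change — [magvazpi]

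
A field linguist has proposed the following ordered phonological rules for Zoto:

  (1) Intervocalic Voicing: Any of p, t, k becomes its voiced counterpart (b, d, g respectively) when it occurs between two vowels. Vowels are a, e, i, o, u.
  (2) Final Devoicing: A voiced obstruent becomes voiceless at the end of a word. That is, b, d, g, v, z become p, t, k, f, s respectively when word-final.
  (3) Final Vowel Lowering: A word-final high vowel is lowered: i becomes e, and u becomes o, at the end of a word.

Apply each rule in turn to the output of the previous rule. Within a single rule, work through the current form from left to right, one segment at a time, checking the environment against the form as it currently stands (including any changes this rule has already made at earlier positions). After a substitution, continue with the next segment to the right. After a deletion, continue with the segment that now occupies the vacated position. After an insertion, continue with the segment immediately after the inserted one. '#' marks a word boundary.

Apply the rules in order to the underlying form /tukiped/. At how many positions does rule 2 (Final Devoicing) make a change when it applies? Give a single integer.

1

(1) Intervocalic Voicing: [tukiped] → [tugibed]
(2) Final Devoicing: [tugibed] → [tugibet]
(3) Final Vowel Lowering: no change — [tugibet]
Rule 2 changed 1 position(s).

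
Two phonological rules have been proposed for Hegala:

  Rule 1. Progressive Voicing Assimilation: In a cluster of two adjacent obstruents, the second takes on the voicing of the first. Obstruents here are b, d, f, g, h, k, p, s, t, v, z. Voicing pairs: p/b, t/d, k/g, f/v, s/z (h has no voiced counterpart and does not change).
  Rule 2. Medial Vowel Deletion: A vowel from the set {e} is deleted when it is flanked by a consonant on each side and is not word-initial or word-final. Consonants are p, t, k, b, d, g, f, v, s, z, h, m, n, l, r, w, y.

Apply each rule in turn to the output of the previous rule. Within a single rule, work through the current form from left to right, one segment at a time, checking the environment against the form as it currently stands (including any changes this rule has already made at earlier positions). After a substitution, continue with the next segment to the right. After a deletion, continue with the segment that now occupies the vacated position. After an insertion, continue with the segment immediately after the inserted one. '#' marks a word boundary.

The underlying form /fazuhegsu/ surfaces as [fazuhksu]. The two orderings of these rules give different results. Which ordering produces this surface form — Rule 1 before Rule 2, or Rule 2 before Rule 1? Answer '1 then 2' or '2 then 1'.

Order 1 then 2:
  1 Progressive Voicing Assimilation: [fazuhegsu] → [fazuhegzu]
  2 Medial Vowel Deletion: [fazuhegzu] → [fazuhgzu]
  result: [fazuhgzu]
Order 2 then 1:
  2 Medial Vowel Deletion: [fazuhegsu] → [fazuhgsu]
  1 Progressive Voicing Assimilation: [fazuhgsu] → [fazuhksu]
  result: [fazuhksu]

2 then 1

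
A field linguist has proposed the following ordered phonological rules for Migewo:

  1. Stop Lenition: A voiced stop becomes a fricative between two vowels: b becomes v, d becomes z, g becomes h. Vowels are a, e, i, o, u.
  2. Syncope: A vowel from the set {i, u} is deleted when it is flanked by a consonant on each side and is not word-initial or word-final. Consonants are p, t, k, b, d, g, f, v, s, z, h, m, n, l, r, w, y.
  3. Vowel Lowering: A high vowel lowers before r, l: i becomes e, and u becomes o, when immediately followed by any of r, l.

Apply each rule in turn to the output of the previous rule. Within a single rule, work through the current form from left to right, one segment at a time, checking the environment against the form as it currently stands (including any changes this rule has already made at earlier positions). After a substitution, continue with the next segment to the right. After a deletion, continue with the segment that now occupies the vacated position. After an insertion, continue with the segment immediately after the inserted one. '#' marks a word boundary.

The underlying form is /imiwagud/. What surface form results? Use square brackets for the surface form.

1 Stop Lenition: [imiwagud] → [imiwahud]
2 Syncope: [imiwahud] → [imwahd]
3 Vowel Lowering: no change — [imwahd]

[imwahd]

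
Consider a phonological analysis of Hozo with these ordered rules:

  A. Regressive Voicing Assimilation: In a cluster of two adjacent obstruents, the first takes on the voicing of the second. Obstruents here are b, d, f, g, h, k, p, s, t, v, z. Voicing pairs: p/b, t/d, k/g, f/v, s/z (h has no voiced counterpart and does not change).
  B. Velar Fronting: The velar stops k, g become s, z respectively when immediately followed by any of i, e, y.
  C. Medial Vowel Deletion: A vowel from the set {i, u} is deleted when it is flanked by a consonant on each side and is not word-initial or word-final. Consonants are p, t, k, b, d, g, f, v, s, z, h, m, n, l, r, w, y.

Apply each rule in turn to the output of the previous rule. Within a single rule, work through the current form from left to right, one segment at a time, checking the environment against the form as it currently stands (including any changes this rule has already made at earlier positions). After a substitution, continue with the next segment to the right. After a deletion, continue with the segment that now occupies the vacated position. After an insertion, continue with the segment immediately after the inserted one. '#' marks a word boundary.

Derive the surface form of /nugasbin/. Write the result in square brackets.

A Regressive Voicing Assimilation: [nugasbin] → [nugazbin]
B Velar Fronting: no change — [nugazbin]
C Medial Vowel Deletion: [nugazbin] → [ngazbn]

[ngazbn]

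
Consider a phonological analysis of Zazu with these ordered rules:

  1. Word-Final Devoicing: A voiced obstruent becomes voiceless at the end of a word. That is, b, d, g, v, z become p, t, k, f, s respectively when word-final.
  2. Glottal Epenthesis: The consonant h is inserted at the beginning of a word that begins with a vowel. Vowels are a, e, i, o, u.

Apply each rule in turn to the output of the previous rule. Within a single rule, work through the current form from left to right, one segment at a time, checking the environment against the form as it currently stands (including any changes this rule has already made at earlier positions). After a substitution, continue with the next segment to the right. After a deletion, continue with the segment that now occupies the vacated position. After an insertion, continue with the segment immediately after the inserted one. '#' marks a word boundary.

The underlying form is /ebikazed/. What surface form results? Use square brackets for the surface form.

1 Word-Final Devoicing: [ebikazed] → [ebikazet]
2 Glottal Epenthesis: [ebikazet] → [hebikazet]

[hebikazet]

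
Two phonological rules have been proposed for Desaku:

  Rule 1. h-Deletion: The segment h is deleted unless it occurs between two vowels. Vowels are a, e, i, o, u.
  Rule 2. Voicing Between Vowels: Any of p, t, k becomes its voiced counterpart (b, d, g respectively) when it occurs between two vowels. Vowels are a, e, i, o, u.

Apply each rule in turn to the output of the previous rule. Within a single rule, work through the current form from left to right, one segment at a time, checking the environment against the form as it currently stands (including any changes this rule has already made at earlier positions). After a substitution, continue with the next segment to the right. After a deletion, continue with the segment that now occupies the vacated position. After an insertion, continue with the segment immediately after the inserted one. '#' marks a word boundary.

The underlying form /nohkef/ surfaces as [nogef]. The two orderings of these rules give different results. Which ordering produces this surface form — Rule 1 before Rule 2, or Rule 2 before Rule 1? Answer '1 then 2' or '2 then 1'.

Order 1 then 2:
  1 h-Deletion: [nohkef] → [nokef]
  2 Voicing Between Vowels: [nokef] → [nogef]
  result: [nogef]
Order 2 then 1:
  2 Voicing Between Vowels: no change — [nohkef]
  1 h-Deletion: [nohkef] → [nokef]
  result: [nokef]

1 then 2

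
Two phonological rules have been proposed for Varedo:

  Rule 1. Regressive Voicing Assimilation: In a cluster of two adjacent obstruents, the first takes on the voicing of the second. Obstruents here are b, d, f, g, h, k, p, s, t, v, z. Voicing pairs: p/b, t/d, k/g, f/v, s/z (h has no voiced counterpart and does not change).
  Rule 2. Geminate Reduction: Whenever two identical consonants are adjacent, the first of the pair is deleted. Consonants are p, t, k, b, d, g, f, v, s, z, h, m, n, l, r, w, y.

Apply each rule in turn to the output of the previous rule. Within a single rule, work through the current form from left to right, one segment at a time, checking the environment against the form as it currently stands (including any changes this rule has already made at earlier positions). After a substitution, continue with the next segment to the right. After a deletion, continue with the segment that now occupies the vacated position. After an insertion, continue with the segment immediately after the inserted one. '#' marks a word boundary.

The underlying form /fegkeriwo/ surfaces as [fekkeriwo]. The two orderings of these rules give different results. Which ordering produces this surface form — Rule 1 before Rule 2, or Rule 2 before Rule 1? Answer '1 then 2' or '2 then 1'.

Order 1 then 2:
  1 Regressive Voicing Assimilation: [fegkeriwo] → [fekkeriwo]
  2 Geminate Reduction: [fekkeriwo] → [fekeriwo]
  result: [fekeriwo]
Order 2 then 1:
  2 Geminate Reduction: no change — [fegkeriwo]
  1 Regressive Voicing Assimilation: [fegkeriwo] → [fekkeriwo]
  result: [fekkeriwo]

2 then 1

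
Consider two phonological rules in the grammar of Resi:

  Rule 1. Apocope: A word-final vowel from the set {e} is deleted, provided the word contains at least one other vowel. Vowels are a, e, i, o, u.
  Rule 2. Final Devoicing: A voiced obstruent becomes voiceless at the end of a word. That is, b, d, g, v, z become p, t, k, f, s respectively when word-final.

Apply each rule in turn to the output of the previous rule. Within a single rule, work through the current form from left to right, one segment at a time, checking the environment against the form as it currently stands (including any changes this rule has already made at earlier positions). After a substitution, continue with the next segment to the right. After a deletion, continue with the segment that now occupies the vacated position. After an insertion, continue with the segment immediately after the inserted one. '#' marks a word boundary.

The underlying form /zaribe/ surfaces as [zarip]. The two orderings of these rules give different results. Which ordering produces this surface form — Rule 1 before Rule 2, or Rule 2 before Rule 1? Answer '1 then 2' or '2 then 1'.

1 then 2

Order 1 then 2:
  1 Apocope: [zaribe] → [zarib]
  2 Final Devoicing: [zarib] → [zarip]
  result: [zarip]
Order 2 then 1:
  2 Final Devoicing: no change — [zaribe]
  1 Apocope: [zaribe] → [zarib]
  result: [zarib]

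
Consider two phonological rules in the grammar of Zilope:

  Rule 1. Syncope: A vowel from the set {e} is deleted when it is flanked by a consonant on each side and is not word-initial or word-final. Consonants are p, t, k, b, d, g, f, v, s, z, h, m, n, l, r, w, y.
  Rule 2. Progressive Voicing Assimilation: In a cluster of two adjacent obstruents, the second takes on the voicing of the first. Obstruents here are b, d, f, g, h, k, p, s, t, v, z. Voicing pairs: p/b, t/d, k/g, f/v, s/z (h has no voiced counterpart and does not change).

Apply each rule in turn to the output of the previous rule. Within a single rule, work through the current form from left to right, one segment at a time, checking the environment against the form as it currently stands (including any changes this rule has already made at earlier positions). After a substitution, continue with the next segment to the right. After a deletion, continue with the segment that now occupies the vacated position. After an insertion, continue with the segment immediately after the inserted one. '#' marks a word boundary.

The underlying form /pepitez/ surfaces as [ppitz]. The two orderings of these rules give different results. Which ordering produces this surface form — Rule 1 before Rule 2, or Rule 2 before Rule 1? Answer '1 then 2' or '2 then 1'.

2 then 1

Order 1 then 2:
  1 Syncope: [pepitez] → [ppitz]
  2 Progressive Voicing Assimilation: [ppitz] → [ppits]
  result: [ppits]
Order 2 then 1:
  2 Progressive Voicing Assimilation: no change — [pepitez]
  1 Syncope: [pepitez] → [ppitz]
  result: [ppitz]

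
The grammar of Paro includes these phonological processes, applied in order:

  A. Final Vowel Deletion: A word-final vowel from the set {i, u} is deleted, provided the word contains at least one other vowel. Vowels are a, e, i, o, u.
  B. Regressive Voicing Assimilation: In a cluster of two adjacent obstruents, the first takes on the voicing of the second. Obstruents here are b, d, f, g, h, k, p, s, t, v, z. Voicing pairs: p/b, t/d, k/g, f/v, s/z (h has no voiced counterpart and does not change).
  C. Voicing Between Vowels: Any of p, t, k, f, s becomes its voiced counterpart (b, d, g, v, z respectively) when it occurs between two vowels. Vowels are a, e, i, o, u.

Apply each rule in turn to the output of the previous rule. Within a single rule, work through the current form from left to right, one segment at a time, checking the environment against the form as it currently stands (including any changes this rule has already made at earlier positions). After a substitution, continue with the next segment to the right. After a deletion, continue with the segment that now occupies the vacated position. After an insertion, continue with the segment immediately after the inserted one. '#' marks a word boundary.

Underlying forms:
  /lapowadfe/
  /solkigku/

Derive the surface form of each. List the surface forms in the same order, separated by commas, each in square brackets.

/lapowadfe/:
  A Final Vowel Deletion: no change — [lapowadfe]
  B Regressive Voicing Assimilation: [lapowadfe] → [lapowatfe]
  C Voicing Between Vowels: [lapowatfe] → [labowatfe]
/solkigku/:
  A Final Vowel Deletion: [solkigku] → [solkigk]
  B Regressive Voicing Assimilation: [solkigk] → [solkikk]
  C Voicing Between Vowels: no change — [solkikk]

[labowatfe], [solkikk]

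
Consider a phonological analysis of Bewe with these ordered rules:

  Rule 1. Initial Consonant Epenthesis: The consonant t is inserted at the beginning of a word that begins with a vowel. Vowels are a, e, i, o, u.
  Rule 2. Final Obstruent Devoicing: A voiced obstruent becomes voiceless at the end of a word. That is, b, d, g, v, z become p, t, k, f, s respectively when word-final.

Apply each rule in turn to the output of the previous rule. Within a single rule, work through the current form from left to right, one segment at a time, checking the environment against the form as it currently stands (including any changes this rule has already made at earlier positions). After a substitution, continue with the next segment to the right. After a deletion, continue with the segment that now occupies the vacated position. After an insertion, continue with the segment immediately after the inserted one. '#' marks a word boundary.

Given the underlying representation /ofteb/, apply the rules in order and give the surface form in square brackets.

[toftep]

Rule 1 Initial Consonant Epenthesis: [ofteb] → [tofteb]
Rule 2 Final Obstruent Devoicing: [tofteb] → [toftep]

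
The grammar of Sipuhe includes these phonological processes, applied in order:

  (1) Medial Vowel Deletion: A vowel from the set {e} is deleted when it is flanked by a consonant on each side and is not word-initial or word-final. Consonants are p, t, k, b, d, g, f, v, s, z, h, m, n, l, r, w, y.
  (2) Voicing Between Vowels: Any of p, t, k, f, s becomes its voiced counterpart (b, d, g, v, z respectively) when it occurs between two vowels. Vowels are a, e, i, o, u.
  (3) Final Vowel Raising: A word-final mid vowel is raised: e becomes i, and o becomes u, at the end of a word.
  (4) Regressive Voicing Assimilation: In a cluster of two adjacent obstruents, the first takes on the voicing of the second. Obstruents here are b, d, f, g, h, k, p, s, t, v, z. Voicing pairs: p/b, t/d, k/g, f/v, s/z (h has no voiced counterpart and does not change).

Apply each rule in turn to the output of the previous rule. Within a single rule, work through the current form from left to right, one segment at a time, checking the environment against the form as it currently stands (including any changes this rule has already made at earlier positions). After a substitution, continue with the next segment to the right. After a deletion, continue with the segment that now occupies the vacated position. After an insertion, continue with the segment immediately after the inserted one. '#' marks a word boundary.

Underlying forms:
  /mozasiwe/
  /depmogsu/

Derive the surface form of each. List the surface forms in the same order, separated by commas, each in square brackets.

[mozaziwi], [tpmoksu]

/mozasiwe/:
  (1) Medial Vowel Deletion: no change — [mozasiwe]
  (2) Voicing Between Vowels: [mozasiwe] → [mozaziwe]
  (3) Final Vowel Raising: [mozaziwe] → [mozaziwi]
  (4) Regressive Voicing Assimilation: no change — [mozaziwi]
/depmogsu/:
  (1) Medial Vowel Deletion: [depmogsu] → [dpmogsu]
  (2) Voicing Between Vowels: no change — [dpmogsu]
  (3) Final Vowel Raising: no change — [dpmogsu]
  (4) Regressive Voicing Assimilation: [dpmogsu] → [tpmoksu]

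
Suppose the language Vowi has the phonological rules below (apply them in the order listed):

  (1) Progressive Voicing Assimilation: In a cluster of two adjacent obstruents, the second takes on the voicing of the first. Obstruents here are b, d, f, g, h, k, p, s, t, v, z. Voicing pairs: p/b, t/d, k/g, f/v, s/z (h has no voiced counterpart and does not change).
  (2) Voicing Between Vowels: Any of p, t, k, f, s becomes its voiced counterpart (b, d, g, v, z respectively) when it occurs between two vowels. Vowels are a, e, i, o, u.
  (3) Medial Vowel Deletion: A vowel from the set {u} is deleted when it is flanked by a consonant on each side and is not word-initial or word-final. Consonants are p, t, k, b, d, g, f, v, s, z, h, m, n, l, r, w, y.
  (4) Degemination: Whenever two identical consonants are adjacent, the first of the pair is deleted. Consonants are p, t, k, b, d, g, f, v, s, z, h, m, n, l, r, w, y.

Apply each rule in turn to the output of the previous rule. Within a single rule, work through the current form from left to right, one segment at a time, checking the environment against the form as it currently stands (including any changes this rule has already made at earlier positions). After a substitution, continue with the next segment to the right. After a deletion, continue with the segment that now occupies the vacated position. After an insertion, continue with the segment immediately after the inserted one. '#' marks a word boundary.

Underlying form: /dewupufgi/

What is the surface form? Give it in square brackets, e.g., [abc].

[dewbfki]

(1) Progressive Voicing Assimilation: [dewupufgi] → [dewupufki]
(2) Voicing Between Vowels: [dewupufki] → [dewubufki]
(3) Medial Vowel Deletion: [dewubufki] → [dewbfki]
(4) Degemination: no change — [dewbfki]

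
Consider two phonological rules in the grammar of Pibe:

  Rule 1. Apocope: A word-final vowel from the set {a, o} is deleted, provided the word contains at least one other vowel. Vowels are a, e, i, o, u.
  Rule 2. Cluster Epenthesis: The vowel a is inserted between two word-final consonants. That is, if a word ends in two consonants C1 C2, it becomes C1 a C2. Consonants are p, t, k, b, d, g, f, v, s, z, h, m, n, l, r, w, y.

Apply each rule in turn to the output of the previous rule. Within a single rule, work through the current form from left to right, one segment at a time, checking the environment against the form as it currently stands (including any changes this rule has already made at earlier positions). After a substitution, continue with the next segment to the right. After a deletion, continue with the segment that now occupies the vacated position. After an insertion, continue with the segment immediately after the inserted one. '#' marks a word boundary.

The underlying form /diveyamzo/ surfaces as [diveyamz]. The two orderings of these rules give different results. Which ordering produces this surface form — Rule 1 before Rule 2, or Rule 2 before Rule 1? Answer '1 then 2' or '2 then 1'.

Order 1 then 2:
  1 Apocope: [diveyamzo] → [diveyamz]
  2 Cluster Epenthesis: [diveyamz] → [diveyamaz]
  result: [diveyamaz]
Order 2 then 1:
  2 Cluster Epenthesis: no change — [diveyamzo]
  1 Apocope: [diveyamzo] → [diveyamz]
  result: [diveyamz]

2 then 1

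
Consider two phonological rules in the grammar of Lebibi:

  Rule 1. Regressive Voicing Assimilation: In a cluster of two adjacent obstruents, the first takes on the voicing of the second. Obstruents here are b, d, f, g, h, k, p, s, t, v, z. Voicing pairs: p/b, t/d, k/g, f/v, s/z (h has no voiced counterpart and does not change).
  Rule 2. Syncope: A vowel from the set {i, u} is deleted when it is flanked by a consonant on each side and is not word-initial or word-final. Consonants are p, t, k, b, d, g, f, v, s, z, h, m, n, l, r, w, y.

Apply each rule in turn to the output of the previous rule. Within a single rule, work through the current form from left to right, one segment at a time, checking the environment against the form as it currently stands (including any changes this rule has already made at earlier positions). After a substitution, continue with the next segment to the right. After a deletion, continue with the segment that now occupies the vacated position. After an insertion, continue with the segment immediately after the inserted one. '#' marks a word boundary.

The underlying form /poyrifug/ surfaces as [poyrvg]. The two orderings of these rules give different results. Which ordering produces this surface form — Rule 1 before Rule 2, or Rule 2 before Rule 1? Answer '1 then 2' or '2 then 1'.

Order 1 then 2:
  1 Regressive Voicing Assimilation: no change — [poyrifug]
  2 Syncope: [poyrifug] → [poyrfg]
  result: [poyrfg]
Order 2 then 1:
  2 Syncope: [poyrifug] → [poyrfg]
  1 Regressive Voicing Assimilation: [poyrfg] → [poyrvg]
  result: [poyrvg]

2 then 1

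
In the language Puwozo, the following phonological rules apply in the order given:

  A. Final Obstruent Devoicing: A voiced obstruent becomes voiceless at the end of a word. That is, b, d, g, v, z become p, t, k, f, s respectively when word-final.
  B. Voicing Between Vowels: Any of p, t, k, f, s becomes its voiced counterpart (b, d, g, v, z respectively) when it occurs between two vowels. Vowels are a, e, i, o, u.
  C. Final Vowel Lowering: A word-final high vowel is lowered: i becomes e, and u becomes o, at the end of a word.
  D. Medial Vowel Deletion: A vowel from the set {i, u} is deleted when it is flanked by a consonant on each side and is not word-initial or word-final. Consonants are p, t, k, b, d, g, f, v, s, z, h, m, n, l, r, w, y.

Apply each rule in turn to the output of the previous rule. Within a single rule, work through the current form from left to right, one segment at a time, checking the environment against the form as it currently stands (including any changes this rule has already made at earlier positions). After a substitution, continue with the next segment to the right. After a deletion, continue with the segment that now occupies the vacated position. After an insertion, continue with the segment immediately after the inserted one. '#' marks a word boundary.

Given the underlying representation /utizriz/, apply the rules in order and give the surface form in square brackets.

[udzrs]

A Final Obstruent Devoicing: [utizriz] → [utizris]
B Voicing Between Vowels: [utizris] → [udizris]
C Final Vowel Lowering: no change — [udizris]
D Medial Vowel Deletion: [udizris] → [udzrs]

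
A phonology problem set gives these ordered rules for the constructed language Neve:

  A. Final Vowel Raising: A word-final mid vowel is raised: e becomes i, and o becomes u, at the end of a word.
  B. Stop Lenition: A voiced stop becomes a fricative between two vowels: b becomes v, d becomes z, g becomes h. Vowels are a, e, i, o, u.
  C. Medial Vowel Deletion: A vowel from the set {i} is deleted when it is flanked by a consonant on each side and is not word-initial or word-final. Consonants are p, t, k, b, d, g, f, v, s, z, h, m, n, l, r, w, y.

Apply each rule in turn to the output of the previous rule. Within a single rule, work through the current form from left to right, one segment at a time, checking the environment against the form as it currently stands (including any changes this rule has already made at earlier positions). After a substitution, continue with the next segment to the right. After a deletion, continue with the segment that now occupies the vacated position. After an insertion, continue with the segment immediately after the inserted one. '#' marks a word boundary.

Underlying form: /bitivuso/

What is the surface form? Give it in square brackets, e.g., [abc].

[btvusu]

A Final Vowel Raising: [bitivuso] → [bitivusu]
B Stop Lenition: no change — [bitivusu]
C Medial Vowel Deletion: [bitivusu] → [btvusu]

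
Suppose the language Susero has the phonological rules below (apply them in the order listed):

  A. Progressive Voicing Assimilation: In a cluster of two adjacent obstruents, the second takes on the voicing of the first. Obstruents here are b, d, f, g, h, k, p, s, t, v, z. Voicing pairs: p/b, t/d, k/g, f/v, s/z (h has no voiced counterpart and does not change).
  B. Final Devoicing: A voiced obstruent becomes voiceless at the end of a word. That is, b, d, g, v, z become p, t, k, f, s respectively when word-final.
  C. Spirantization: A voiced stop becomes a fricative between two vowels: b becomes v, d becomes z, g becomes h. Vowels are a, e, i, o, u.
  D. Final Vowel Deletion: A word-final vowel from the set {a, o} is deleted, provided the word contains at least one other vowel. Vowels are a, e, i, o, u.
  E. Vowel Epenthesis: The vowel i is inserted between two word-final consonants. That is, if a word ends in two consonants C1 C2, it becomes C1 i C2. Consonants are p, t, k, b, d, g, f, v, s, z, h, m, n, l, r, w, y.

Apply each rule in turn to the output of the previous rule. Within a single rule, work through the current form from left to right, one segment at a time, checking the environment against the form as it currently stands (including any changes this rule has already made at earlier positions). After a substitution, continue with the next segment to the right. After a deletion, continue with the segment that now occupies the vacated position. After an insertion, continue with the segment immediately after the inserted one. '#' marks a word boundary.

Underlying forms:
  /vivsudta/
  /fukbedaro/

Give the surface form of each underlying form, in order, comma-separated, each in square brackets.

/vivsudta/:
  A Progressive Voicing Assimilation: [vivsudta] → [vivzudda]
  B Final Devoicing: no change — [vivzudda]
  C Spirantization: no change — [vivzudda]
  D Final Vowel Deletion: [vivzudda] → [vivzudd]
  E Vowel Epenthesis: [vivzudd] → [vivzudid]
/fukbedaro/:
  A Progressive Voicing Assimilation: [fukbedaro] → [fukpedaro]
  B Final Devoicing: no change — [fukpedaro]
  C Spirantization: [fukpedaro] → [fukpezaro]
  D Final Vowel Deletion: [fukpezaro] → [fukpezar]
  E Vowel Epenthesis: no change — [fukpezar]

[vivzudid], [fukpezar]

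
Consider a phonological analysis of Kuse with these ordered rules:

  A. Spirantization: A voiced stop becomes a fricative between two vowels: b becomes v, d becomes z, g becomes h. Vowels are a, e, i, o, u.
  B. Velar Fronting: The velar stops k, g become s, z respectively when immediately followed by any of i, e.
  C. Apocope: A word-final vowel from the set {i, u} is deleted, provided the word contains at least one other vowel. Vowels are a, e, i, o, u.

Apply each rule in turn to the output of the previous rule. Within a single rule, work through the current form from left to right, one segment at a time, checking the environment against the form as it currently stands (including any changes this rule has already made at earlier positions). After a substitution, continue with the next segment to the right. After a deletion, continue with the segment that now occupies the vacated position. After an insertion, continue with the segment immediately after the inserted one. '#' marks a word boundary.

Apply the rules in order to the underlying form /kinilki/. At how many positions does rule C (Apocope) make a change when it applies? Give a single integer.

1

A Spirantization: no change — [kinilki]
B Velar Fronting: [kinilki] → [sinilsi]
C Apocope: [sinilsi] → [sinils]
Rule C changed 1 position(s).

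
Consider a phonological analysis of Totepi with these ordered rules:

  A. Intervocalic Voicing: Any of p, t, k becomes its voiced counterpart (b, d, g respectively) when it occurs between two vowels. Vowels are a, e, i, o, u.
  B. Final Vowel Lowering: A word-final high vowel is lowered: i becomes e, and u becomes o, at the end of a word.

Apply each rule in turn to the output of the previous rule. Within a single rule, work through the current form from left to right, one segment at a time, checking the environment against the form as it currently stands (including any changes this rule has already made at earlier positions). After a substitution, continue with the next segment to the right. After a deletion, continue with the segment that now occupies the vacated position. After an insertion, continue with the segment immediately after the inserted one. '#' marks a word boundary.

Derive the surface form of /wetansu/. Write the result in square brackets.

A Intervocalic Voicing: [wetansu] → [wedansu]
B Final Vowel Lowering: [wedansu] → [wedanso]

[wedanso]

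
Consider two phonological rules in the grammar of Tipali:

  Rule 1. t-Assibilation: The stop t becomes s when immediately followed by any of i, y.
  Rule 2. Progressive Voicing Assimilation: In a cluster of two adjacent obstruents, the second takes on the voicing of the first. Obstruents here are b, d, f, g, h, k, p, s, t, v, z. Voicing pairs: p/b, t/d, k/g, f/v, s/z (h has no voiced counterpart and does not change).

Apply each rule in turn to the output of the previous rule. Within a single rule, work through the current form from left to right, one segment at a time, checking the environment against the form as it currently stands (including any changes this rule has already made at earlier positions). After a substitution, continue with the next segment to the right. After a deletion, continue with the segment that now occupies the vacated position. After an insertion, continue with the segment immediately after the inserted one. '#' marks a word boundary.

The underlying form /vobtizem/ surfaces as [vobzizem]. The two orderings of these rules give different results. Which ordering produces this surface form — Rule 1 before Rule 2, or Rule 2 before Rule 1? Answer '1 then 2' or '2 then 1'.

Order 1 then 2:
  1 t-Assibilation: [vobtizem] → [vobsizem]
  2 Progressive Voicing Assimilation: [vobsizem] → [vobzizem]
  result: [vobzizem]
Order 2 then 1:
  2 Progressive Voicing Assimilation: [vobtizem] → [vobdizem]
  1 t-Assibilation: no change — [vobdizem]
  result: [vobdizem]

1 then 2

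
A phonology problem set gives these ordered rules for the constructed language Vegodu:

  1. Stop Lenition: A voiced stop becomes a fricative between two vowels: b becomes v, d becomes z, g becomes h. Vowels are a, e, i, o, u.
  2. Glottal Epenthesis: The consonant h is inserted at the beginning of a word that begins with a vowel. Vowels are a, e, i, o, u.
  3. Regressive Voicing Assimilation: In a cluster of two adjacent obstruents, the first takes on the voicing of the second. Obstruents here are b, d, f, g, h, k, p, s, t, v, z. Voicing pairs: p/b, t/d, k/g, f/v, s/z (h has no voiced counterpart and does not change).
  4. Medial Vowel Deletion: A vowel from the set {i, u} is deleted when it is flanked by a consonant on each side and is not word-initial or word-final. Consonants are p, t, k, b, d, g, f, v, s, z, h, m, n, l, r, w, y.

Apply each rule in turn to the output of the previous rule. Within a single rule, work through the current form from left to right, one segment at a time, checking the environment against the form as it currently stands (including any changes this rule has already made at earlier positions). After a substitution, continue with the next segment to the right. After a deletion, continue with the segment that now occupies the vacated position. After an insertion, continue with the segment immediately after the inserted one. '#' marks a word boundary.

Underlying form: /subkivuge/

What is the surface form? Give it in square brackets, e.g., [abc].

[spkvhe]

1 Stop Lenition: [subkivuge] → [subkivuhe]
2 Glottal Epenthesis: no change — [subkivuhe]
3 Regressive Voicing Assimilation: [subkivuhe] → [supkivuhe]
4 Medial Vowel Deletion: [supkivuhe] → [spkvhe]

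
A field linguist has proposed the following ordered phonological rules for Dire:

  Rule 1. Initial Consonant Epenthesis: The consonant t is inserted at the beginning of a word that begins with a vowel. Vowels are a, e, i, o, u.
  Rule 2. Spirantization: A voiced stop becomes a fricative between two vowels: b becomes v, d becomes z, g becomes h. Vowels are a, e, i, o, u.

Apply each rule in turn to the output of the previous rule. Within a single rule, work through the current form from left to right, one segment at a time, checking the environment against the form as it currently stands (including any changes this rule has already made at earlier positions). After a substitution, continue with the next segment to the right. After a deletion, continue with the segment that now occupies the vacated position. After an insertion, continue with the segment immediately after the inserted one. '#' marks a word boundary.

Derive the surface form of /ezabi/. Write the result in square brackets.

[tezavi]

Rule 1 Initial Consonant Epenthesis: [ezabi] → [tezabi]
Rule 2 Spirantization: [tezabi] → [tezavi]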